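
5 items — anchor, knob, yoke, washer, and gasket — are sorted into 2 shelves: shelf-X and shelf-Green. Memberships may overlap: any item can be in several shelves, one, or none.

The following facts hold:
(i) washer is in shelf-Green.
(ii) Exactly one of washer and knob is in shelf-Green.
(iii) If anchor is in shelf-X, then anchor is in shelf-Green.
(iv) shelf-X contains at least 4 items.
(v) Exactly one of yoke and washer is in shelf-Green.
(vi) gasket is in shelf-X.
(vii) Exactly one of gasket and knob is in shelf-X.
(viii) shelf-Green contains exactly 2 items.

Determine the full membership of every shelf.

shelf-X = {anchor, gasket, washer, yoke}; shelf-Green = {anchor, washer}

From (i): washer ∈ shelf-Green.
From (vi): gasket ∈ shelf-X.
(ii) (exactly one): knob ∉ shelf-Green.
(v) (exactly one): yoke ∉ shelf-Green.
(vii) (exactly one): knob ∉ shelf-X.
(iv): only 4 candidates remain for shelf-X, so all are in.
(iii): anchor ∈ shelf-Green.
(viii): shelf-Green already has 2, so the rest are out.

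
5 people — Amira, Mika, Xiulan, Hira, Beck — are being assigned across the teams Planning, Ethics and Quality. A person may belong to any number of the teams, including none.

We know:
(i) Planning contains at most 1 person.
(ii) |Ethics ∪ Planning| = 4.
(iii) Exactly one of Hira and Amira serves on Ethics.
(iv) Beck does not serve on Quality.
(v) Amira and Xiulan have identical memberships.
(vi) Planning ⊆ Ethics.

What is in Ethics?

Ethics = {Amira, Beck, Mika, Xiulan}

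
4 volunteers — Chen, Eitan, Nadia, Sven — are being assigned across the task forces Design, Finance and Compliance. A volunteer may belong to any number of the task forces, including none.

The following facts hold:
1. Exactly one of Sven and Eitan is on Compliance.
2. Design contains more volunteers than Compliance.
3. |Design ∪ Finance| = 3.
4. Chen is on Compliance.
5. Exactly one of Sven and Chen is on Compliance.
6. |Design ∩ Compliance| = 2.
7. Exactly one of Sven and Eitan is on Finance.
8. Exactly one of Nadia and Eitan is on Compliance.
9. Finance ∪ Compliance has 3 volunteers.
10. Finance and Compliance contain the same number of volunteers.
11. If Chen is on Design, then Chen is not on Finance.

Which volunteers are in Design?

Design = {Chen, Eitan, Nadia}

From (4): Chen ∈ Compliance.
(5) (exactly one): Sven ∉ Compliance.
(1) (exactly one): Eitan ∈ Compliance.
(8) (exactly one): Nadia ∉ Compliance.
Suppose Chen ∉ Design: no assignment then satisfies all the clues, so Chen ∈ Design.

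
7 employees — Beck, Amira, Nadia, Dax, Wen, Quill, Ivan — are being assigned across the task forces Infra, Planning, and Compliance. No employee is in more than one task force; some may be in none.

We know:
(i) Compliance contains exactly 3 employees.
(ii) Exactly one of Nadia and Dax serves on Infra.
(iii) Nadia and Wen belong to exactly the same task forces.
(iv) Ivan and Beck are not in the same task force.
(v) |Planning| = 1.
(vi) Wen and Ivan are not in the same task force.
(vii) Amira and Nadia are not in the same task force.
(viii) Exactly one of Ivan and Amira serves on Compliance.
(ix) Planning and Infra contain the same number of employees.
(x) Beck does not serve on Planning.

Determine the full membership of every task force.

Infra = {Dax}; Planning = {Ivan}; Compliance = {Amira, Beck, Quill}

From (x): Beck ∉ Planning.
Suppose Beck ∈ Infra: no assignment then satisfies all the clues, so Beck ∉ Infra.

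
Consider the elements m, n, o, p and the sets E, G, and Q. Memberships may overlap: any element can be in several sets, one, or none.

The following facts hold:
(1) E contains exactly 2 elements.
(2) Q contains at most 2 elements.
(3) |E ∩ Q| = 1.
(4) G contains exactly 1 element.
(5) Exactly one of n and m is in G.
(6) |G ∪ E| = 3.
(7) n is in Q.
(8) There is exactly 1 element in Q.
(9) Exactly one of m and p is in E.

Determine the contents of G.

G = {m}

From (7): n ∈ Q.
(8): Q already has 1, so the rest are out.
Suppose m ∉ G: no assignment then satisfies all the clues, so m ∈ G.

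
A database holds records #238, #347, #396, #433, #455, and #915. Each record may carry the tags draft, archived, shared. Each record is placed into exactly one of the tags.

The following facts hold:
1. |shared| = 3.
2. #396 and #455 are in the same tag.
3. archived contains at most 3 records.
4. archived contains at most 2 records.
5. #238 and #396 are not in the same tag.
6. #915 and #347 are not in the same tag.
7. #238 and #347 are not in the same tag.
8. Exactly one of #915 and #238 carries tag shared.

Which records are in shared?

shared = {#396, #455, #915}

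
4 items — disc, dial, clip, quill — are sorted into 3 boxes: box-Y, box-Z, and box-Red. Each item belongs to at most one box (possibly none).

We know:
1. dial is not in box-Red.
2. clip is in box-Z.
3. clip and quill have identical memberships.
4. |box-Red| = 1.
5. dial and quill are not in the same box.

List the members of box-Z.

From (1): dial ∉ box-Red.
From (2): clip ∈ box-Z.
(3): quill matches clip: quill ∉ box-Y.
(3): quill matches clip: quill ∈ box-Z.
(4): only 1 candidates remain for box-Red, so all are in.
(5): dial ∉ box-Z.

box-Z = {clip, quill}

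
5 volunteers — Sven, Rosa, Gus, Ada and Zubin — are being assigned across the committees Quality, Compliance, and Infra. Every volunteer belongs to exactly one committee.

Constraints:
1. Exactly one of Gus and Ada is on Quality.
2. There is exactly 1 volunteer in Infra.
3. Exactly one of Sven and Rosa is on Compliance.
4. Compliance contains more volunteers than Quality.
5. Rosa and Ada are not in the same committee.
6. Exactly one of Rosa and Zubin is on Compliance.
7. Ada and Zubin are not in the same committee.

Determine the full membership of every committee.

Quality = {Ada}; Compliance = {Gus, Sven, Zubin}; Infra = {Rosa}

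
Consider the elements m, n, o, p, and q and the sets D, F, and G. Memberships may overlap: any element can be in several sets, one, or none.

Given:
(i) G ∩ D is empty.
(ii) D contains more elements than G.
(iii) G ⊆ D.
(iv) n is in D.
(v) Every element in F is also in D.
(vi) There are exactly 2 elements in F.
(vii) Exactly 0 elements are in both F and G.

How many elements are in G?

0

From (iv): n ∈ D.
(i) (disjoint): n ∉ G.
Suppose m ∈ G: no assignment then satisfies all the clues, so m ∉ G.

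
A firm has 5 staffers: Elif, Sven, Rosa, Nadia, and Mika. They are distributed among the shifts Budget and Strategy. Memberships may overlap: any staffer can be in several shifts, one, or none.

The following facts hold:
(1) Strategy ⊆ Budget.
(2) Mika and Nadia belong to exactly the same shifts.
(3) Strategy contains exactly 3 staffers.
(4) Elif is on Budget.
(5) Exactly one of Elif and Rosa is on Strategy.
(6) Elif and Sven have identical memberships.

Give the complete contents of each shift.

Budget = {Elif, Mika, Nadia, Rosa, Sven}; Strategy = {Mika, Nadia, Rosa}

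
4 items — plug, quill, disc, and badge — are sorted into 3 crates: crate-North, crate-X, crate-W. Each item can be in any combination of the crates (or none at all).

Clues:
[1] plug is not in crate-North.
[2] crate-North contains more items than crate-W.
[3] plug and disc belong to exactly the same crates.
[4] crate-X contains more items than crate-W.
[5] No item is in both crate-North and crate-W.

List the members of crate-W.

From (1): plug ∉ crate-North.
(3): disc matches plug: disc ∉ crate-North.
Suppose plug ∈ crate-W: no assignment then satisfies all the clues, so plug ∉ crate-W.

crate-W = {}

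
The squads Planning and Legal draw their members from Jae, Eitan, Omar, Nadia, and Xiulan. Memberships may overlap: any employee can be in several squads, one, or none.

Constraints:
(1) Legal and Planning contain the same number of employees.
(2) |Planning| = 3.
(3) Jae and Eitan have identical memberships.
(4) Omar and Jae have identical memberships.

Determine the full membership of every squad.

Planning = {Eitan, Jae, Omar}; Legal = {Eitan, Jae, Omar}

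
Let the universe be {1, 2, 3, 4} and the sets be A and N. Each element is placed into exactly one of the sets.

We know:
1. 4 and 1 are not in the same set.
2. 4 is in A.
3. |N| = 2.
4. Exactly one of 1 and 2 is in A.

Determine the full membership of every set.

From (2): 4 ∈ A.
(1): 1 ∉ A.
(4) (exactly one): 2 ∈ A.
Only one set left: 1 ∈ N.
(3): only 2 candidates remain for N, so all are in.

A = {2, 4}; N = {1, 3}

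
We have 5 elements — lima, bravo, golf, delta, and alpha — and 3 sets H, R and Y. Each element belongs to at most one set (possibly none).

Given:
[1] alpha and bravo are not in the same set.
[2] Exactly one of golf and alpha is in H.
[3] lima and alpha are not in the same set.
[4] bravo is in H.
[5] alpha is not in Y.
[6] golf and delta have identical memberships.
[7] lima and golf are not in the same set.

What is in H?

H = {bravo, delta, golf}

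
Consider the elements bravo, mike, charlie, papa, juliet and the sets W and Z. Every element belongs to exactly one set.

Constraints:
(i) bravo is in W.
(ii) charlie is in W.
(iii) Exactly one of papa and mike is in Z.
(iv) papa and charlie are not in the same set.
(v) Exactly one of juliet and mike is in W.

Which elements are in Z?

Z = {juliet, papa}

From (i): bravo ∈ W.
From (ii): charlie ∈ W.
(iv): papa ∉ W.
Only one set left: papa ∈ Z.
(iii) (exactly one): mike ∉ Z.
Only one set left: mike ∈ W.
(v) (exactly one): juliet ∉ W.
Only one set left: juliet ∈ Z.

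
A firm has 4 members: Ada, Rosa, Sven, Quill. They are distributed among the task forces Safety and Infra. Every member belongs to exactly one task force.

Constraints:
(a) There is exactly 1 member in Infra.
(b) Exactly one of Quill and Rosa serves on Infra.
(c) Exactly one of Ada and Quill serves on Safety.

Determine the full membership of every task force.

Safety = {Ada, Rosa, Sven}; Infra = {Quill}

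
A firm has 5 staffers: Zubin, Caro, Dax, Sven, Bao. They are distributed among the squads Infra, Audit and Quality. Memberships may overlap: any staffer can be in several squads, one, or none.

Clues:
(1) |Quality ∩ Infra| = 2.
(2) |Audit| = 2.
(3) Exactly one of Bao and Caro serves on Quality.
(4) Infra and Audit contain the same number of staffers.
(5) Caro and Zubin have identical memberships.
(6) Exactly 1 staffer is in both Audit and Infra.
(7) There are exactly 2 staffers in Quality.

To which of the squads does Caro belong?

Caro: none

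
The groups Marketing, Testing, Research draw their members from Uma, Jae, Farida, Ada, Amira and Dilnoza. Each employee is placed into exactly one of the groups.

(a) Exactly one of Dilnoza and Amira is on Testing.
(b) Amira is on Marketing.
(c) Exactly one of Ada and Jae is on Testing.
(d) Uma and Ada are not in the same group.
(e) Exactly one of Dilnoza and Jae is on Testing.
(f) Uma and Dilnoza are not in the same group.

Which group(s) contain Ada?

From (b): Amira ∈ Marketing.
(a) (exactly one): Dilnoza ∈ Testing.
(e) (exactly one): Jae ∉ Testing.
(f): Uma ∉ Testing.
(c) (exactly one): Ada ∈ Testing.

Ada: Testing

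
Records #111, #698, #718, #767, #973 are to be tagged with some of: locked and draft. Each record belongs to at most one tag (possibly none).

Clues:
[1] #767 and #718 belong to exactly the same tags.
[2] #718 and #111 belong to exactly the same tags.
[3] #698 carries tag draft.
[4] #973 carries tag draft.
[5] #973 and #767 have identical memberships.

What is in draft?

From (3): #698 ∈ draft.
From (4): #973 ∈ draft.
(5): #767 matches #973: #767 ∉ locked.
(5): #767 matches #973: #767 ∈ draft.
(1): #718 matches #767: #718 ∉ locked.
(1): #718 matches #767: #718 ∈ draft.
(2): #111 matches #718: #111 ∉ locked.
(2): #111 matches #718: #111 ∈ draft.

draft = {#111, #698, #718, #767, #973}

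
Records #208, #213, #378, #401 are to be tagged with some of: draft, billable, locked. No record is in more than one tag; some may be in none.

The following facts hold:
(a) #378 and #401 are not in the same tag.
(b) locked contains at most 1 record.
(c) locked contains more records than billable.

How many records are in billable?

0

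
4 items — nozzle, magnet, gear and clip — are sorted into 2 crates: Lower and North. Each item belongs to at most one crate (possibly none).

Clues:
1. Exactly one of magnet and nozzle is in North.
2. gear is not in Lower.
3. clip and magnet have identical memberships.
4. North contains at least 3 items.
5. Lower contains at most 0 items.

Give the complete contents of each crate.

Lower = {}; North = {clip, gear, magnet}

From (2): gear ∉ Lower.
(5): Lower already has 0, so the rest are out.
Suppose nozzle ∈ North: no assignment then satisfies all the clues, so nozzle ∉ North.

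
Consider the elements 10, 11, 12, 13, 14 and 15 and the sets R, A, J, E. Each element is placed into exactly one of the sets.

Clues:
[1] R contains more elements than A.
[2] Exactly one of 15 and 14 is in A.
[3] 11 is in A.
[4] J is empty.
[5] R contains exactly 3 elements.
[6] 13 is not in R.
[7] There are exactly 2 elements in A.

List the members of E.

E = {13}

From (3): 11 ∈ A.
From (6): 13 ∉ R.
(4): J already has 0, so the rest are out.
Suppose 10 ∈ E: no assignment then satisfies all the clues, so 10 ∉ E.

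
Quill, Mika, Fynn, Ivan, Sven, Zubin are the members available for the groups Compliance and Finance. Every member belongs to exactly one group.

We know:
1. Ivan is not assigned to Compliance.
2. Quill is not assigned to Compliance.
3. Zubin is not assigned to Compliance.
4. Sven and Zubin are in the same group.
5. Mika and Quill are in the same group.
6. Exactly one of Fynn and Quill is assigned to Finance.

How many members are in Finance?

5

From (1): Ivan ∉ Compliance.
From (2): Quill ∉ Compliance.
From (3): Zubin ∉ Compliance.
(4): Sven matches Zubin: Sven ∉ Compliance.
(5): Mika matches Quill: Mika ∉ Compliance.
Only one group left: Quill ∈ Finance.
Only one group left: Mika ∈ Finance.
Only one group left: Ivan ∈ Finance.
Only one group left: Sven ∈ Finance.
Only one group left: Zubin ∈ Finance.
(6) (exactly one): Fynn ∉ Finance.
Only one group left: Fynn ∈ Compliance.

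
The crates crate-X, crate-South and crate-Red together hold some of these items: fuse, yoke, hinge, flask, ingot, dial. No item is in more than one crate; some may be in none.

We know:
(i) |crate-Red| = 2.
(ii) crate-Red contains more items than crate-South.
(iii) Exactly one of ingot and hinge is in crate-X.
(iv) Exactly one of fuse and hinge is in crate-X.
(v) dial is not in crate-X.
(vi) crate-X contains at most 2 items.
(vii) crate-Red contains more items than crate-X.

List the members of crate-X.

crate-X = {hinge}

From (v): dial ∉ crate-X.
Suppose fuse ∈ crate-X: no assignment then satisfies all the clues, so fuse ∉ crate-X.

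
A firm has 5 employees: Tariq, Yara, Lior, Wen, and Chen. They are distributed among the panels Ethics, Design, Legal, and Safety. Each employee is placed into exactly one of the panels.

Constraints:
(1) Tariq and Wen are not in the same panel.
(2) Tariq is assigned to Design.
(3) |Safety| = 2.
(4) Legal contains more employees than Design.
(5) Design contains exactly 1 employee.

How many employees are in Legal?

2

From (2): Tariq ∈ Design.
(1): Wen ∉ Design.
(5): Design already has 1, so the rest are out.
Suppose Yara ∈ Ethics: no assignment then satisfies all the clues, so Yara ∉ Ethics.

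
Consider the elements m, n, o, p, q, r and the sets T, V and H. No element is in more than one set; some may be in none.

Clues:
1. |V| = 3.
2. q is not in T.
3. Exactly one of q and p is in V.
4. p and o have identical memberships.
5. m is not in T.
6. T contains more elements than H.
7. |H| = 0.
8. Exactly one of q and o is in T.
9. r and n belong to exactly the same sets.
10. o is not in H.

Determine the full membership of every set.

T = {o, p}; V = {n, q, r}; H = {}

From (2): q ∉ T.
From (5): m ∉ T.
From (10): o ∉ H.
(4): p matches o: p ∉ H.
(7): H already has 0, so the rest are out.
(8) (exactly one): o ∈ T.
(4): p matches o: p ∈ T.
(3) (exactly one): q ∈ V.
Suppose m ∈ V: no assignment then satisfies all the clues, so m ∉ V.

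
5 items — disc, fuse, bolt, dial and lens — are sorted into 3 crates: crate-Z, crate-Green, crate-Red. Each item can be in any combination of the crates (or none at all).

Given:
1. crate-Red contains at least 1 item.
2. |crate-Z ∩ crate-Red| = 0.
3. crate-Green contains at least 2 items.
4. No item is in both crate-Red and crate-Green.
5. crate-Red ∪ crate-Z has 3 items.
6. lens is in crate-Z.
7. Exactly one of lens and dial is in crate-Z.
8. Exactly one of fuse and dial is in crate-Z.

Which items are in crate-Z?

crate-Z = {fuse, lens}

From (6): lens ∈ crate-Z.
(7) (exactly one): dial ∉ crate-Z.
(8) (exactly one): fuse ∈ crate-Z.
Suppose disc ∈ crate-Z: no assignment then satisfies all the clues, so disc ∉ crate-Z.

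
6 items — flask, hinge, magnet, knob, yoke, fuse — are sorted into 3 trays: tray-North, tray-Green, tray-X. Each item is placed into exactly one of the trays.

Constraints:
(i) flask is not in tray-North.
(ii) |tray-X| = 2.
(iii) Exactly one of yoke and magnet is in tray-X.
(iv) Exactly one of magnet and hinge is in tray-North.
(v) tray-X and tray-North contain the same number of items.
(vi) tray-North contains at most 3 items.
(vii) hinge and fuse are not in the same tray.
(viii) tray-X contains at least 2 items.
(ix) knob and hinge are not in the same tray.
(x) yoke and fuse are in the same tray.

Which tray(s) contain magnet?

From (i): flask ∉ tray-North.
Suppose magnet ∉ tray-North: no assignment then satisfies all the clues, so magnet ∈ tray-North.

magnet: tray-North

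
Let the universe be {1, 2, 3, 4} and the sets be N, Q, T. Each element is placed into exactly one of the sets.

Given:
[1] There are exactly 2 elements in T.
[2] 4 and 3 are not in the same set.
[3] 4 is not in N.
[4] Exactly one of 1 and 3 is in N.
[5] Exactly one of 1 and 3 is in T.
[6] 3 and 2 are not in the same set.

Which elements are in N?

N = {3}

From (3): 4 ∉ N.
Suppose 1 ∈ N: no assignment then satisfies all the clues, so 1 ∉ N.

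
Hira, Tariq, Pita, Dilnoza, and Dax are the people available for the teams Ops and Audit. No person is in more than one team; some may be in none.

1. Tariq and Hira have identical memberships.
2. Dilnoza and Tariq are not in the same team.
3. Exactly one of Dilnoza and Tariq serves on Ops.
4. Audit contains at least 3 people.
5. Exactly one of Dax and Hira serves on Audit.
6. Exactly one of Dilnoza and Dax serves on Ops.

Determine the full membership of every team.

Ops = {Dilnoza}; Audit = {Hira, Pita, Tariq}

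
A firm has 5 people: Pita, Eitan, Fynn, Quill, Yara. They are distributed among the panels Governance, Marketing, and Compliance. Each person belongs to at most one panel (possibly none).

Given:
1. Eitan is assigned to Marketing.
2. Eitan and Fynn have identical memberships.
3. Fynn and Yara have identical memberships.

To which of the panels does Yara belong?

From (1): Eitan ∈ Marketing.
(2): Fynn matches Eitan: Fynn ∉ Governance.
(2): Fynn matches Eitan: Fynn ∈ Marketing.
(3): Yara matches Fynn: Yara ∉ Governance.
(3): Yara matches Fynn: Yara ∈ Marketing.

Yara: Marketing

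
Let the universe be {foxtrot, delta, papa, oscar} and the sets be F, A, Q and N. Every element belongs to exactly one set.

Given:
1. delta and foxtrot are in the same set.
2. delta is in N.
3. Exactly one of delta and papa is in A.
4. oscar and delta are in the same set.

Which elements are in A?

A = {papa}

From (2): delta ∈ N.
(1): foxtrot matches delta: foxtrot ∉ F.
(1): foxtrot matches delta: foxtrot ∉ A.
(1): foxtrot matches delta: foxtrot ∉ Q.
(1): foxtrot matches delta: foxtrot ∈ N.
(3) (exactly one): papa ∈ A.
(4): oscar matches delta: oscar ∉ F.
(4): oscar matches delta: oscar ∉ A.
(4): oscar matches delta: oscar ∉ Q.
(4): oscar matches delta: oscar ∈ N.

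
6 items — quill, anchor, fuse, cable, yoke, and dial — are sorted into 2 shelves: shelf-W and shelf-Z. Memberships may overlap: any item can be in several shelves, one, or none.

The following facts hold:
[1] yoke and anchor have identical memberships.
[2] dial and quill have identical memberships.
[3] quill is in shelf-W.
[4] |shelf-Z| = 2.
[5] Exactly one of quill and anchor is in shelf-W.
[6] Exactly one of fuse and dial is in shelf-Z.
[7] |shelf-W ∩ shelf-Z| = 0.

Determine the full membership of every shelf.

shelf-W = {dial, quill}; shelf-Z = {cable, fuse}

From (3): quill ∈ shelf-W.
(2): dial matches quill: dial ∈ shelf-W.
(5) (exactly one): anchor ∉ shelf-W.
(1): yoke matches anchor: yoke ∉ shelf-W.
Suppose quill ∈ shelf-Z: no assignment then satisfies all the clues, so quill ∉ shelf-Z.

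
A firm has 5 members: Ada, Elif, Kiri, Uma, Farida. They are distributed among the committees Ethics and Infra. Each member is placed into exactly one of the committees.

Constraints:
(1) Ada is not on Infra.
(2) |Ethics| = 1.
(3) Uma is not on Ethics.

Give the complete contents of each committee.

From (1): Ada ∉ Infra.
From (3): Uma ∉ Ethics.
Only one committee left: Ada ∈ Ethics.
Only one committee left: Uma ∈ Infra.
(2): Ethics already has 1, so the rest are out.
Only one committee left: Elif ∈ Infra.
Only one committee left: Kiri ∈ Infra.
Only one committee left: Farida ∈ Infra.

Ethics = {Ada}; Infra = {Elif, Farida, Kiri, Uma}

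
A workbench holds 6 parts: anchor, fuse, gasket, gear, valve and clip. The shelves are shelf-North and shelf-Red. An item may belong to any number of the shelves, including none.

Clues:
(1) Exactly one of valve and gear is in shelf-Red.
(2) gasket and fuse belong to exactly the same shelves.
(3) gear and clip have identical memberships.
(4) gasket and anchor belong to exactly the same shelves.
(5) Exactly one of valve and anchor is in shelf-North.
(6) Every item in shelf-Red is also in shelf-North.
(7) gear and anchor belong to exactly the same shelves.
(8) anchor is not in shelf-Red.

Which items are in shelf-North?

shelf-North = {valve}

From (8): anchor ∉ shelf-Red.
(4): gasket matches anchor: gasket ∉ shelf-Red.
(7): gear matches anchor: gear ∉ shelf-Red.
(1) (exactly one): valve ∈ shelf-Red.
(2): fuse matches gasket: fuse ∉ shelf-Red.
(3): clip matches gear: clip ∉ shelf-Red.
(6) with valve ∈ shelf-Red: valve ∈ shelf-North.
(5) (exactly one): anchor ∉ shelf-North.
(7): gear matches anchor: gear ∉ shelf-North.
(3): clip matches gear: clip ∉ shelf-North.
(4): gasket matches anchor: gasket ∉ shelf-North.
(2): fuse matches gasket: fuse ∉ shelf-North.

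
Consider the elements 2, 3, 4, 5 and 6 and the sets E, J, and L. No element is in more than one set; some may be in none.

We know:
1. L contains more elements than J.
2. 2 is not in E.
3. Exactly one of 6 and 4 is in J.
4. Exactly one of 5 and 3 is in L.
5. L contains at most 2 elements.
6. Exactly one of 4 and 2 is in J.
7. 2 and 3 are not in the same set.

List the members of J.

J = {4}

From (2): 2 ∉ E.
Suppose 2 ∈ J: no assignment then satisfies all the clues, so 2 ∉ J.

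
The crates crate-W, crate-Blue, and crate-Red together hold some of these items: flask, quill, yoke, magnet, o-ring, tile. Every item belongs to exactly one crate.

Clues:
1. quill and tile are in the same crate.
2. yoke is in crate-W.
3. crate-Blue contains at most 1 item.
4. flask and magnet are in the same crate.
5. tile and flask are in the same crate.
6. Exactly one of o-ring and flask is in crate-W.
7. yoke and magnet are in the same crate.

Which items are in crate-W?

crate-W = {flask, magnet, quill, tile, yoke}

From (2): yoke ∈ crate-W.
(7): magnet matches yoke: magnet ∈ crate-W.
(4): flask matches magnet: flask ∈ crate-W.
(5): tile matches flask: tile ∈ crate-W.
(6) (exactly one): o-ring ∉ crate-W.
(1): quill matches tile: quill ∈ crate-W.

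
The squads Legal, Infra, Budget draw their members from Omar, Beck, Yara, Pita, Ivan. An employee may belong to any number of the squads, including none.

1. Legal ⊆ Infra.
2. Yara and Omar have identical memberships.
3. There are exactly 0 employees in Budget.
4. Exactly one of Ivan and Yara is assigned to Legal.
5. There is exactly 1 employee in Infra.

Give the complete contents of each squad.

Legal = {Ivan}; Infra = {Ivan}; Budget = {}

(3): Budget already has 0, so the rest are out.
Suppose Omar ∈ Legal: no assignment then satisfies all the clues, so Omar ∉ Legal.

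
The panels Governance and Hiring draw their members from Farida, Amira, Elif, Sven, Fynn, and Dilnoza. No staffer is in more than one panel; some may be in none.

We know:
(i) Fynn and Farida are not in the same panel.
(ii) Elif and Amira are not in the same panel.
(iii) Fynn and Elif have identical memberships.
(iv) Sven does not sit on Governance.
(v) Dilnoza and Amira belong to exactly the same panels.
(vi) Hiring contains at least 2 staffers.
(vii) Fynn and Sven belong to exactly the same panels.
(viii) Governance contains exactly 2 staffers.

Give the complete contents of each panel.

Governance = {Amira, Dilnoza}; Hiring = {Elif, Fynn, Sven}

From (iv): Sven ∉ Governance.
(vii): Fynn matches Sven: Fynn ∉ Governance.
(iii): Elif matches Fynn: Elif ∉ Governance.
Suppose Farida ∈ Governance: no assignment then satisfies all the clues, so Farida ∉ Governance.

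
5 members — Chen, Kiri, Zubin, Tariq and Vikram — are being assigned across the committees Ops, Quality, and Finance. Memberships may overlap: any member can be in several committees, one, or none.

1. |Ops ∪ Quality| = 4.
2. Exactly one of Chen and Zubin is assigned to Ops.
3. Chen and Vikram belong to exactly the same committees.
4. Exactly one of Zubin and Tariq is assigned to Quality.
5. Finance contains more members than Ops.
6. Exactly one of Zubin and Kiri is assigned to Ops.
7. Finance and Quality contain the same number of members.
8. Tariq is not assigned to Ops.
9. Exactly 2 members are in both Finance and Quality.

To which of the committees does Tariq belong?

From (8): Tariq ∉ Ops.
Suppose Tariq ∉ Quality: no assignment then satisfies all the clues, so Tariq ∈ Quality.

Tariq: Quality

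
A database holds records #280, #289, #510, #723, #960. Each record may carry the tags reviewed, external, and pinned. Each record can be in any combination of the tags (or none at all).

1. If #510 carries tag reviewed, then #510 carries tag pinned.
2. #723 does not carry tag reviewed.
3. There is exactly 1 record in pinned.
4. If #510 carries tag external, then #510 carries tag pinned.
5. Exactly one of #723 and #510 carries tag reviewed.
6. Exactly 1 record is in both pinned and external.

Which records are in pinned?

pinned = {#510}

From (2): #723 ∉ reviewed.
(5) (exactly one): #510 ∈ reviewed.
(1): #510 ∈ pinned.
(3): pinned already has 1, so the rest are out.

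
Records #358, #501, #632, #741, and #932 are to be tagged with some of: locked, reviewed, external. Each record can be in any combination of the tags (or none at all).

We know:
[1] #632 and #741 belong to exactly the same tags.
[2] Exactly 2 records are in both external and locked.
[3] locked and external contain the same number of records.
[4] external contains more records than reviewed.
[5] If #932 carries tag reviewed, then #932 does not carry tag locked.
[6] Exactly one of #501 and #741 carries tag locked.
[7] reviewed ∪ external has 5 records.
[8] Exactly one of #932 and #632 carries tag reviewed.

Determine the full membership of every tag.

locked = {#358, #632, #741}; reviewed = {#358, #932}; external = {#501, #632, #741}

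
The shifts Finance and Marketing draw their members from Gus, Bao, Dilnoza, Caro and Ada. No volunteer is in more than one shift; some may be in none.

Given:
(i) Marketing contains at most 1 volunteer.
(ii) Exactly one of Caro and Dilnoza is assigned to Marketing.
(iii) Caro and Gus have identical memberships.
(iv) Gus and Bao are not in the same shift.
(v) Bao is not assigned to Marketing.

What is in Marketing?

Marketing = {Dilnoza}

From (v): Bao ∉ Marketing.
Suppose Gus ∈ Marketing: no assignment then satisfies all the clues, so Gus ∉ Marketing.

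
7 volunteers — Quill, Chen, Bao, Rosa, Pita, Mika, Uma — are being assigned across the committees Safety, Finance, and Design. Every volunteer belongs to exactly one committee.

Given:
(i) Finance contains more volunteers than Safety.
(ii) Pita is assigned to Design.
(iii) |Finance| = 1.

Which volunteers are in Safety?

Safety = {}

From (ii): Pita ∈ Design.
Suppose Quill ∈ Safety: no assignment then satisfies all the clues, so Quill ∉ Safety.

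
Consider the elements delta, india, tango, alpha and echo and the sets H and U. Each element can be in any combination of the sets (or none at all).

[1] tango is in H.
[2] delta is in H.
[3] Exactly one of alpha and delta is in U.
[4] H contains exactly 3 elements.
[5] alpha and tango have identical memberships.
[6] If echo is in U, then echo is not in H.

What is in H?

From (1): tango ∈ H.
From (2): delta ∈ H.
(5): alpha matches tango: alpha ∈ H.
(4): H already has 3, so the rest are out.

H = {alpha, delta, tango}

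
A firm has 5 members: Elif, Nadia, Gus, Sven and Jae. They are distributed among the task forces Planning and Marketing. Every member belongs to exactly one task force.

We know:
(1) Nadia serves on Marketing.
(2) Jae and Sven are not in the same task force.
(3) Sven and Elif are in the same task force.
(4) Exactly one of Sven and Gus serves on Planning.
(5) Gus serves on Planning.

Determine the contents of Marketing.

From (1): Nadia ∈ Marketing.
From (5): Gus ∈ Planning.
(4) (exactly one): Sven ∉ Planning.
Only one task force left: Sven ∈ Marketing.
(2): Jae ∉ Marketing.
(3): Elif matches Sven: Elif ∉ Planning.
(3): Elif matches Sven: Elif ∈ Marketing.
Only one task force left: Jae ∈ Planning.

Marketing = {Elif, Nadia, Sven}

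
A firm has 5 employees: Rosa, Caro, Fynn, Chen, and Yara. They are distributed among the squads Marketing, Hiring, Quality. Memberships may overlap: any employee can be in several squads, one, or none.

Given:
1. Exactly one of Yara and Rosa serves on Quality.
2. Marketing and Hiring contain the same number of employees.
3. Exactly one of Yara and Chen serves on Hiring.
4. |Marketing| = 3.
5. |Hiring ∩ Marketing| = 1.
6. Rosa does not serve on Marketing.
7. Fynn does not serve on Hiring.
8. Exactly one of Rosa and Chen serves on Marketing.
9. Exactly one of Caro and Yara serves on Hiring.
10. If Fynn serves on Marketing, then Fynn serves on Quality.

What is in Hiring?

Hiring = {Caro, Chen, Rosa}

From (6): Rosa ∉ Marketing.
From (7): Fynn ∉ Hiring.
(8) (exactly one): Chen ∈ Marketing.
Suppose Rosa ∉ Hiring: no assignment then satisfies all the clues, so Rosa ∈ Hiring.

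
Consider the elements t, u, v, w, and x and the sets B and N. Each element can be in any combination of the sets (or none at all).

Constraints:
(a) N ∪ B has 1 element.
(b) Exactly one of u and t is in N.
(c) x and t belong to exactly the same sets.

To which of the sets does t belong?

t: none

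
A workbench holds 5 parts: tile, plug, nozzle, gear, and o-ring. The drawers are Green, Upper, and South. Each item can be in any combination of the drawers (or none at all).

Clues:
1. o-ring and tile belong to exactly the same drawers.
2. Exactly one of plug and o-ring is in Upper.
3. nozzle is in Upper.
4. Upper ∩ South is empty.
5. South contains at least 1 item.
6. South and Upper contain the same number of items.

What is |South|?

2

From (3): nozzle ∈ Upper.
(4) (disjoint): nozzle ∉ South.
Suppose tile ∈ Upper: no assignment then satisfies all the clues, so tile ∉ Upper.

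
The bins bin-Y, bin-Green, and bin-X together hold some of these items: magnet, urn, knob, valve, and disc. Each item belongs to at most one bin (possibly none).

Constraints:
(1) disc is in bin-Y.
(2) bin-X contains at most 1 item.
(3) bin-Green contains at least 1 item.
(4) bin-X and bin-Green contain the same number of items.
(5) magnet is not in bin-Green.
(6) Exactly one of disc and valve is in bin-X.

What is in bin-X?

From (1): disc ∈ bin-Y.
From (5): magnet ∉ bin-Green.
(6) (exactly one): valve ∈ bin-X.
(2): bin-X already has 1, so the rest are out.

bin-X = {valve}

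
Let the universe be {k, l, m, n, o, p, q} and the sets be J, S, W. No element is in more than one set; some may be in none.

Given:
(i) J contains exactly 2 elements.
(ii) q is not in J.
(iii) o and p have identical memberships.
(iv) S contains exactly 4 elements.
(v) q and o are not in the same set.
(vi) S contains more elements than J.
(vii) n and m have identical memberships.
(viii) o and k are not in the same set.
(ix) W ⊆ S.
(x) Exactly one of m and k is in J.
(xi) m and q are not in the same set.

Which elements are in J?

From (ii): q ∉ J.
Suppose k ∉ J: no assignment then satisfies all the clues, so k ∈ J.

J = {k, l}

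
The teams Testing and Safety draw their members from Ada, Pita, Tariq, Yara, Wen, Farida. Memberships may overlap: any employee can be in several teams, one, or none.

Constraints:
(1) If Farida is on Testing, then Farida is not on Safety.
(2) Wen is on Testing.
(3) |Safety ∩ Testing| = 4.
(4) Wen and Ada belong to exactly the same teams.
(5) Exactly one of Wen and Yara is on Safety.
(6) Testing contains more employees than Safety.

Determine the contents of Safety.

Safety = {Ada, Pita, Tariq, Wen}

From (2): Wen ∈ Testing.
(4): Ada matches Wen: Ada ∈ Testing.
Suppose Ada ∉ Safety: no assignment then satisfies all the clues, so Ada ∈ Safety.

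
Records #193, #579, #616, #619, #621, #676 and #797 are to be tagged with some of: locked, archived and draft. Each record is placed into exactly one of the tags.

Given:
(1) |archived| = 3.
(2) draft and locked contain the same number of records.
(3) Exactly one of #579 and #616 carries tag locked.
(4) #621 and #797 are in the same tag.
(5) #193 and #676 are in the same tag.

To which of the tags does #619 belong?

#619: locked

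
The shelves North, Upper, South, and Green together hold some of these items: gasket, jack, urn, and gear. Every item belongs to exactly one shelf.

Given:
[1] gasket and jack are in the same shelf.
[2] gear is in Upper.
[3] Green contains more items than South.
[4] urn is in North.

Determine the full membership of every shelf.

North = {urn}; Upper = {gear}; South = {}; Green = {gasket, jack}

From (2): gear ∈ Upper.
From (4): urn ∈ North.
Suppose gasket ∈ North: no assignment then satisfies all the clues, so gasket ∉ North.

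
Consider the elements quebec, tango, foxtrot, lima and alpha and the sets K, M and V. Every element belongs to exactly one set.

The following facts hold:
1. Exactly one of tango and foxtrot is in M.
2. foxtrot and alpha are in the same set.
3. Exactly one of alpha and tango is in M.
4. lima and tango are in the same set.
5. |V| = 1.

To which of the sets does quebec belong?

quebec: V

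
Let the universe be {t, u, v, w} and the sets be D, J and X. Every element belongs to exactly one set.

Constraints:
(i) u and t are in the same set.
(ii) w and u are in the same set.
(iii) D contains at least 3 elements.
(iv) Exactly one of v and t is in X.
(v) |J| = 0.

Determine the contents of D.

D = {t, u, w}

(v): J already has 0, so the rest are out.
Suppose t ∉ D: no assignment then satisfies all the clues, so t ∈ D.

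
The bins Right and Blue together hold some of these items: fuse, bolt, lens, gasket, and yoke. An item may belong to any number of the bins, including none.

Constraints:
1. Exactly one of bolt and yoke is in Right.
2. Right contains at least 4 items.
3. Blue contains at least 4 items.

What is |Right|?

4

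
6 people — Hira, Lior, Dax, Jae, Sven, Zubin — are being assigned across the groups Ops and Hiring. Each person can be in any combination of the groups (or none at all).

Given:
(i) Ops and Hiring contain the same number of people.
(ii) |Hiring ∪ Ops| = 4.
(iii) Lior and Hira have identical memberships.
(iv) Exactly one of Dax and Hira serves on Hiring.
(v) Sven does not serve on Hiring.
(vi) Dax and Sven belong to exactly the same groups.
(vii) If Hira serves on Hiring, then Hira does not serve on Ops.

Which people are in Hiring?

Hiring = {Hira, Lior}

From (v): Sven ∉ Hiring.
(vi): Dax matches Sven: Dax ∉ Hiring.
(iv) (exactly one): Hira ∈ Hiring.
(vii): Hira ∉ Ops.
(iii): Lior matches Hira: Lior ∉ Ops.
(iii): Lior matches Hira: Lior ∈ Hiring.
Suppose Jae ∈ Hiring: no assignment then satisfies all the clues, so Jae ∉ Hiring.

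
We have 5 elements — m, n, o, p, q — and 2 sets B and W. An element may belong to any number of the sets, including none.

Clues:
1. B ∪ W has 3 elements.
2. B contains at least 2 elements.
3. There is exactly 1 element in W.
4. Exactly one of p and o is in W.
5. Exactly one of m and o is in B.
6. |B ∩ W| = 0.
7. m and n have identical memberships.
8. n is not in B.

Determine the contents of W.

W = {p}

From (8): n ∉ B.
(7): m matches n: m ∉ B.
(5) (exactly one): o ∈ B.
Suppose m ∈ W: no assignment then satisfies all the clues, so m ∉ W.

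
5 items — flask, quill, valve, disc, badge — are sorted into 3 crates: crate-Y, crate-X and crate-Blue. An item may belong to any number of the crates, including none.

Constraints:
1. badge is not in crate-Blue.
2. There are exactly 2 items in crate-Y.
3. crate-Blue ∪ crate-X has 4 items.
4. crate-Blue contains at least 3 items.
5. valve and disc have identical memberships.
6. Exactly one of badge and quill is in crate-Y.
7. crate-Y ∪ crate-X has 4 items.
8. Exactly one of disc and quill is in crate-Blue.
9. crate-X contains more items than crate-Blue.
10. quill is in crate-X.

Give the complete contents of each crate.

crate-Y = {flask, quill}; crate-X = {disc, flask, quill, valve}; crate-Blue = {disc, flask, valve}

From (1): badge ∉ crate-Blue.
From (10): quill ∈ crate-X.
Suppose flask ∉ crate-Y: no assignment then satisfies all the clues, so flask ∈ crate-Y.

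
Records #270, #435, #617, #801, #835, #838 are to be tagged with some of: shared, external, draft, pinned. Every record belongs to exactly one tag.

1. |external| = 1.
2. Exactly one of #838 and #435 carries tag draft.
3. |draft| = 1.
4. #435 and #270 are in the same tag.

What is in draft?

draft = {#838}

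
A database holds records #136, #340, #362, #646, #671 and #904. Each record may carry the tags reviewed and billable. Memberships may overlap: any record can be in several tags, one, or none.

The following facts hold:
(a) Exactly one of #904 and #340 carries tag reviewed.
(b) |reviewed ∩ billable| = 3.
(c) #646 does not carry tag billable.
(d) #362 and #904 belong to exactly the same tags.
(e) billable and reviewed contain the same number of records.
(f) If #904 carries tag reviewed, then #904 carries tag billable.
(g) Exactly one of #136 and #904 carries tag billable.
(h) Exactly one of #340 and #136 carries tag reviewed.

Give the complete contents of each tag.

reviewed = {#136, #362, #671, #904}; billable = {#340, #362, #671, #904}

From (c): #646 ∉ billable.
Suppose #136 ∉ reviewed: no assignment then satisfies all the clues, so #136 ∈ reviewed.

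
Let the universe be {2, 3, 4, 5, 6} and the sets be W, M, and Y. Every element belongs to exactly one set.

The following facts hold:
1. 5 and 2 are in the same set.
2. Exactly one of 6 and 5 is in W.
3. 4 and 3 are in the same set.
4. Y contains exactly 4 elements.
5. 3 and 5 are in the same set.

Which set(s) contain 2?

2: Y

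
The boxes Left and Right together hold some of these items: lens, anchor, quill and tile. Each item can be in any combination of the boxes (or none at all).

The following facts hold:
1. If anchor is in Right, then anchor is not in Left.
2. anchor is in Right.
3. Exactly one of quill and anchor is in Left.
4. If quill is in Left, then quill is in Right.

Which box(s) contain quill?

quill: Left, Right

From (2): anchor ∈ Right.
(1): anchor ∉ Left.
(3) (exactly one): quill ∈ Left.
(4): quill ∈ Right.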